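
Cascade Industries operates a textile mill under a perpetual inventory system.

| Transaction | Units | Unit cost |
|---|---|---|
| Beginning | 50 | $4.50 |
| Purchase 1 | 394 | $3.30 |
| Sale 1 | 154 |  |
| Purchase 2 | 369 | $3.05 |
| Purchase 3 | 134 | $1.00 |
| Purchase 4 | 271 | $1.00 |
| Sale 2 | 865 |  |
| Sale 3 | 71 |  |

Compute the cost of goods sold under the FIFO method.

Sale 1 (154) [FIFO — oldest first]: 50 @ $4.50 + 104 @ $3.30 = $568.20
Sale 2 (865) [FIFO — oldest first]: 290 @ $3.30 + 369 @ $3.05 + 134 @ $1.00 + 72 @ $1.00 = $2,288.45
Sale 3 (71) [FIFO — oldest first]: 71 @ $1.00 = $71.00
Total COGS = $568.20 + $2,288.45 + $71.00 = $2,927.65
Ending inventory: 128 @ $1.00 = $128.00
Check: goods available $3,055.65 = COGS $2,927.65 + ending $128.00

COGS = $2,927.65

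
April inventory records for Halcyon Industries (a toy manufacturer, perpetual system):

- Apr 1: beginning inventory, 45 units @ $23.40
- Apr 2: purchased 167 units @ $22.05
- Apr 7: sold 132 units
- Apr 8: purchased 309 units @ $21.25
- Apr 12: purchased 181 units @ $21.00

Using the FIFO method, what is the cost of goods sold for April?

COGS = $2,971.35

Apr 7, 132 sold [FIFO — oldest first]: 45 @ $23.40 + 87 @ $22.05 = $2,971.35
Ending inventory: 80 @ $22.05 + 309 @ $21.25 + 181 @ $21.00 = $12,131.25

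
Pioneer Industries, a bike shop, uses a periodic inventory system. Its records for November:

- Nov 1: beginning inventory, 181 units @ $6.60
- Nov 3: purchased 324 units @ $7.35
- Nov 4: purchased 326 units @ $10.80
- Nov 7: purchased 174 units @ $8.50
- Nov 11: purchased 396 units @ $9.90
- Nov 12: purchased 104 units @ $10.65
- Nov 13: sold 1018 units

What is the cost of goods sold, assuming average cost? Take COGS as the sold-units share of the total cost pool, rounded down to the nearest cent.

Nov 13, sell 1018: 1018/1505 × $13,603.80 → $9,201.77
Ending inventory (cost pool remaining) = $4,402.03
Check: goods available $13,603.80 = COGS $9,201.77 + ending $4,402.03

COGS = $9,201.77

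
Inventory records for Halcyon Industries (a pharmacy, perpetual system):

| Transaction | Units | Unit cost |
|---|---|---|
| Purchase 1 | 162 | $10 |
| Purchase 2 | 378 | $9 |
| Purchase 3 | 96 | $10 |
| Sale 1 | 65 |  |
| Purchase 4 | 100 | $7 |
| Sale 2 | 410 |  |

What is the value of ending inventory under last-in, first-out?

Sale 1 (65) [LIFO — newest first]: 65 @ $10 = $650
Sale 2 (410) [LIFO — newest first]: 100 @ $7 + 31 @ $10 + 279 @ $9 = $3,521
Total COGS = $650 + $3,521 = $4,171
Ending inventory: 162 @ $10 + 99 @ $9 = $2,511
Check: goods available $6,682 = COGS $4,171 + ending $2,511

Ending inventory = $2,511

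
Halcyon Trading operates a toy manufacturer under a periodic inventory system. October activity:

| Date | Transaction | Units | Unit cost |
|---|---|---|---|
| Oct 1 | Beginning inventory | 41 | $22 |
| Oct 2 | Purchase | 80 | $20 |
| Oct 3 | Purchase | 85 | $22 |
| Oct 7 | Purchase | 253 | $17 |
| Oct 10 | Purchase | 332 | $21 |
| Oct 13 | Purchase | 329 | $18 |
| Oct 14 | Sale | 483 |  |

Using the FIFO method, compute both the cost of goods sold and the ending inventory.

Oct 14, 483 sold [FIFO — oldest first]: 41 @ $22 + 80 @ $20 + 85 @ $22 + 253 @ $17 + 24 @ $21 = $9,177
Ending inventory: 308 @ $21 + 329 @ $18 = $12,390
Check: goods available $21,567 = COGS $9,177 + ending $12,390

COGS = $9,177; ending inventory = $12,390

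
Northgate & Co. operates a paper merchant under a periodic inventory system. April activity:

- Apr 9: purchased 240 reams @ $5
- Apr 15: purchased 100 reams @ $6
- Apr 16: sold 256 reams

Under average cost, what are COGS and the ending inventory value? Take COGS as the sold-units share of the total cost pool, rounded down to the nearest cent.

COGS = $1,355.29; ending inventory = $444.71

Apr 16, sell 256: 256/340 × $1,800.00 → $1,355.29
Ending inventory (cost pool remaining) = $444.71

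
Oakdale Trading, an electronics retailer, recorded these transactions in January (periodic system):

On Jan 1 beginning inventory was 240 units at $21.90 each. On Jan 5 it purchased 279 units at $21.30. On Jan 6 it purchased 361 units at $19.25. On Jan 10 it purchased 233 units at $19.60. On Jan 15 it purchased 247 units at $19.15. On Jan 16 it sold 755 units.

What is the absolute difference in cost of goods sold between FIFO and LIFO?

FIFO COGS: 240 @ $21.90 + 279 @ $21.30 + 236 @ $19.25 = $15,741.70
LIFO COGS: 247 @ $19.15 + 233 @ $19.60 + 275 @ $19.25 = $14,590.60
Difference = |$15,741.70 − $14,590.60| = $1,151.10

$1,151.10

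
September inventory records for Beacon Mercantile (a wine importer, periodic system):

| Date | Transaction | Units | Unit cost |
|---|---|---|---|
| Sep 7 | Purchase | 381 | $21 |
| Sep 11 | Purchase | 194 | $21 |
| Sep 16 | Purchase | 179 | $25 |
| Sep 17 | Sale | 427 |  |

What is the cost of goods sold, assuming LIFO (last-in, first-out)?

COGS = $9,683

Sep 17, 427 sold [LIFO — newest first]: 179 @ $25 + 194 @ $21 + 54 @ $21 = $9,683
Ending inventory: 327 @ $21 = $6,867
Check: goods available $16,550 = COGS $9,683 + ending $6,867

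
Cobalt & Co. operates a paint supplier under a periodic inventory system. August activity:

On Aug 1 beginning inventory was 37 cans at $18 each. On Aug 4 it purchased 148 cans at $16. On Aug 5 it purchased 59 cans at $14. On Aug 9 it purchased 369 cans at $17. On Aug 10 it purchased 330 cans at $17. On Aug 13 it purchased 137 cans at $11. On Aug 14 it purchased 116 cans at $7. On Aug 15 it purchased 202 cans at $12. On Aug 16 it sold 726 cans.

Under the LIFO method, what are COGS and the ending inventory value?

Aug 16, 726 sold [LIFO — newest first]: 202 @ $12 + 116 @ $7 + 137 @ $11 + 271 @ $17 = $9,350
Ending inventory: 37 @ $18 + 148 @ $16 + 59 @ $14 + 369 @ $17 + 59 @ $17 = $11,136
Check: goods available $20,486 = COGS $9,350 + ending $11,136

COGS = $9,350; ending inventory = $11,136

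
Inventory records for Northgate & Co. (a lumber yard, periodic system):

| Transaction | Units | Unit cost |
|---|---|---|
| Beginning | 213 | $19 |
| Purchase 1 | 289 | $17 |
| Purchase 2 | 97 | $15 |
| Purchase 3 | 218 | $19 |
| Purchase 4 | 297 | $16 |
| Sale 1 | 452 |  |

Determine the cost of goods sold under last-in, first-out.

COGS = $7,697

Sale 1 (452) [LIFO — newest first]: 297 @ $16 + 155 @ $19 = $7,697
Ending inventory: 213 @ $19 + 289 @ $17 + 97 @ $15 + 63 @ $19 = $11,612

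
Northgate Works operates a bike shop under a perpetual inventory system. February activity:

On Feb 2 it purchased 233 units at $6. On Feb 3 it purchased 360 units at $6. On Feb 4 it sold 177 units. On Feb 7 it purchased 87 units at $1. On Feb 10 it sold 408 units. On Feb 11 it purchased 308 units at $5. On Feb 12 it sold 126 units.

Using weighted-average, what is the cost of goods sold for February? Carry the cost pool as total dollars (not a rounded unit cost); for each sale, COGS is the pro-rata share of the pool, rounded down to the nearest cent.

After Feb 2: 233 on hand, pool $1,398.00 (≈ $6.0000 each)
After Feb 3: 593 on hand, pool $3,558.00 (≈ $6.0000 each)
Feb 4, sell 177: 177/593 × $3,558.00 → $1,062.00
After Feb 7: 503 on hand, pool $2,583.00 (≈ $5.1352 each)
Feb 10, sell 408: 408/503 × $2,583.00 → $2,095.15
After Feb 11: 403 on hand, pool $2,027.85 (≈ $5.0319 each)
Feb 12, sell 126: 126/403 × $2,027.85 → $634.01
Total COGS = $1,062.00 + $2,095.15 + $634.01 = $3,791.16
Ending inventory (cost pool remaining) = $1,393.84

COGS = $3,791.16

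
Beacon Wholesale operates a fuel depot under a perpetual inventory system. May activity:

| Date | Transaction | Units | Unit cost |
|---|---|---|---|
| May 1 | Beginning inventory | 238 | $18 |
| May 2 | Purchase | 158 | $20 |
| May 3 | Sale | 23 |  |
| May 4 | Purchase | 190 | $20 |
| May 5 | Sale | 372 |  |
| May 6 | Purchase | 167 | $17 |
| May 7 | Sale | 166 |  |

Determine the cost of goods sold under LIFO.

COGS = $10,628

May 3, 23 sold [LIFO — newest first]: 23 @ $20 = $460
May 5, 372 sold [LIFO — newest first]: 190 @ $20 + 135 @ $20 + 47 @ $18 = $7,346
May 7, 166 sold [LIFO — newest first]: 166 @ $17 = $2,822
Total COGS = $460 + $7,346 + $2,822 = $10,628
Ending inventory: 191 @ $18 + 1 @ $17 = $3,455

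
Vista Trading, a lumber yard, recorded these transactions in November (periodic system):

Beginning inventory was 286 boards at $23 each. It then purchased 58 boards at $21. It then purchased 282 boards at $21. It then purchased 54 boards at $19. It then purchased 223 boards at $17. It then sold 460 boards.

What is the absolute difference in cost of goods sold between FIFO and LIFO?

$1,572

FIFO COGS: 286 @ $23 + 58 @ $21 + 116 @ $21 = $10,232
LIFO COGS: 223 @ $17 + 54 @ $19 + 183 @ $21 = $8,660
Difference = |$10,232 − $8,660| = $1,572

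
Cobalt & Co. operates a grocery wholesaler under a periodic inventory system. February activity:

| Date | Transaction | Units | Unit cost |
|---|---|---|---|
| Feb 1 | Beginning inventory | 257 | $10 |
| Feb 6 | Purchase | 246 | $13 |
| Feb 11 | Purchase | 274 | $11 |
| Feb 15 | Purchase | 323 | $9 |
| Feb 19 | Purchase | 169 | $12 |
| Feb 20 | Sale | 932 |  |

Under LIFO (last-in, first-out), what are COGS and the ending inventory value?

COGS = $10,107; ending inventory = $3,610

Feb 20, 932 sold [LIFO — newest first]: 169 @ $12 + 323 @ $9 + 274 @ $11 + 166 @ $13 = $10,107
Ending inventory: 257 @ $10 + 80 @ $13 = $3,610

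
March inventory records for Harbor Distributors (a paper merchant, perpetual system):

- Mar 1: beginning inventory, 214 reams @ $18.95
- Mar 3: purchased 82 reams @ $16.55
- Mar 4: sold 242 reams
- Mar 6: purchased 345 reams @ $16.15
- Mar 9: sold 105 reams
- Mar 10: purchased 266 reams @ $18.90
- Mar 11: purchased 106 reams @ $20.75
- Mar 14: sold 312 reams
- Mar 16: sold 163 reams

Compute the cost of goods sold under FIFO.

COGS = $14,405.05

Mar 4, 242 sold [FIFO — oldest first]: 214 @ $18.95 + 28 @ $16.55 = $4,518.70
Mar 9, 105 sold [FIFO — oldest first]: 54 @ $16.55 + 51 @ $16.15 = $1,717.35
Mar 14, 312 sold [FIFO — oldest first]: 294 @ $16.15 + 18 @ $18.90 = $5,088.30
Mar 16, 163 sold [FIFO — oldest first]: 163 @ $18.90 = $3,080.70
Total COGS = $4,518.70 + $1,717.35 + $5,088.30 + $3,080.70 = $14,405.05
Ending inventory: 85 @ $18.90 + 106 @ $20.75 = $3,806.00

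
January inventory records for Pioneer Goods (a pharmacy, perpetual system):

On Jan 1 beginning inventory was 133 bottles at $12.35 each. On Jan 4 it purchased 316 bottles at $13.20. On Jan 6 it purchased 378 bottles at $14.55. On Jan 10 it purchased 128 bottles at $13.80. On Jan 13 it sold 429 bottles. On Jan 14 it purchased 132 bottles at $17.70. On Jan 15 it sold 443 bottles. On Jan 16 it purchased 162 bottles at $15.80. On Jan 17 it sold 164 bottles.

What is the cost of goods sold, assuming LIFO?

COGS = $15,277.50

Jan 13, 429 sold [LIFO — newest first]: 128 @ $13.80 + 301 @ $14.55 = $6,145.95
Jan 15, 443 sold [LIFO — newest first]: 132 @ $17.70 + 77 @ $14.55 + 234 @ $13.20 = $6,545.55
Jan 17, 164 sold [LIFO — newest first]: 162 @ $15.80 + 2 @ $13.20 = $2,586.00
Total COGS = $6,145.95 + $6,545.55 + $2,586.00 = $15,277.50
Ending inventory: 133 @ $12.35 + 80 @ $13.20 = $2,698.55
Check: goods available $17,976.05 = COGS $15,277.50 + ending $2,698.55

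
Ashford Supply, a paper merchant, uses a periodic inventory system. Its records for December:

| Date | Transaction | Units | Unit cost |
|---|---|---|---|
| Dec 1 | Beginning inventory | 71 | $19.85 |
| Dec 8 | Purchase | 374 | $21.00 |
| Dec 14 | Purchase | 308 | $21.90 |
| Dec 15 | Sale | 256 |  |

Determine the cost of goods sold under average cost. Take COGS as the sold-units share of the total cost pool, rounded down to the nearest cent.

COGS = $5,442.48

Dec 15, sell 256: 256/753 × $16,008.55 → $5,442.48
Ending inventory (cost pool remaining) = $10,566.07
Check: goods available $16,008.55 = COGS $5,442.48 + ending $10,566.07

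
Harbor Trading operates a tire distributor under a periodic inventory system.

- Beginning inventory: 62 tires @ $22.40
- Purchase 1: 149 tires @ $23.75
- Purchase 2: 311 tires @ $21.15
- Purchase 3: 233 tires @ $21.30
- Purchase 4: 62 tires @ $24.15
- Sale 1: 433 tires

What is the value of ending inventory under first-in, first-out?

Ending inventory = $8,342.55

Sale 1 (433) [FIFO — oldest first]: 62 @ $22.40 + 149 @ $23.75 + 222 @ $21.15 = $9,622.85
Ending inventory: 89 @ $21.15 + 233 @ $21.30 + 62 @ $24.15 = $8,342.55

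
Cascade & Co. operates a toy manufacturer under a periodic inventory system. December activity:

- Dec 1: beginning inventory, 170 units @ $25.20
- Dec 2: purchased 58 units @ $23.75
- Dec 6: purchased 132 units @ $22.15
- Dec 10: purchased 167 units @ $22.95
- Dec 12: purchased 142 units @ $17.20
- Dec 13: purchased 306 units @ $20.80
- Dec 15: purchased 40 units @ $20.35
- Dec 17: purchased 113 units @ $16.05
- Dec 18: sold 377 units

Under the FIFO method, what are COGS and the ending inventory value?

Dec 18, 377 sold [FIFO — oldest first]: 170 @ $25.20 + 58 @ $23.75 + 132 @ $22.15 + 17 @ $22.95 = $8,975.45
Ending inventory: 150 @ $22.95 + 142 @ $17.20 + 306 @ $20.80 + 40 @ $20.35 + 113 @ $16.05 = $14,877.35
Check: goods available $23,852.80 = COGS $8,975.45 + ending $14,877.35

COGS = $8,975.45; ending inventory = $14,877.35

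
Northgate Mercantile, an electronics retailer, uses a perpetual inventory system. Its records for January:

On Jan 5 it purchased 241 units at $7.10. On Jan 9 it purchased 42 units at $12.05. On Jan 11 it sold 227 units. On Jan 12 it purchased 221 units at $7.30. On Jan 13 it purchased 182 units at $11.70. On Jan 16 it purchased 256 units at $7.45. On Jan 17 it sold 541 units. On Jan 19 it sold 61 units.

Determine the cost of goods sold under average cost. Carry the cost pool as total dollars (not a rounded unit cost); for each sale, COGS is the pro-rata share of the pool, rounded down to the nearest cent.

COGS = $6,904.83

After Jan 5: 241 on hand, pool $1,711.10 (≈ $7.1000 each)
After Jan 9: 283 on hand, pool $2,217.20 (≈ $7.8346 each)
Jan 11, sell 227: 227/283 × $2,217.20 → $1,778.46
After Jan 12: 277 on hand, pool $2,052.04 (≈ $7.4081 each)
After Jan 13: 459 on hand, pool $4,181.44 (≈ $9.1099 each)
After Jan 16: 715 on hand, pool $6,088.64 (≈ $8.5156 each)
Jan 17, sell 541: 541/715 × $6,088.64 → $4,606.92
Jan 19, sell 61: 61/174 × $1,481.72 → $519.45
Total COGS = $1,778.46 + $4,606.92 + $519.45 = $6,904.83
Ending inventory (cost pool remaining) = $962.27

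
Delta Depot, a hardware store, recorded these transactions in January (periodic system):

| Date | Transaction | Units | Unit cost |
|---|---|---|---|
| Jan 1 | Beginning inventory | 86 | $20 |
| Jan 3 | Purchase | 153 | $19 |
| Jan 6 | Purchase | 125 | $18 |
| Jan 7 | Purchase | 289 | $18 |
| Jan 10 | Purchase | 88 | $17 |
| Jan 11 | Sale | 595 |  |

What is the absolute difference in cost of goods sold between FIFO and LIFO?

FIFO COGS: 86 @ $20 + 153 @ $19 + 125 @ $18 + 231 @ $18 = $11,035
LIFO COGS: 88 @ $17 + 289 @ $18 + 125 @ $18 + 93 @ $19 = $10,715
Difference = |$11,035 − $10,715| = $320

$320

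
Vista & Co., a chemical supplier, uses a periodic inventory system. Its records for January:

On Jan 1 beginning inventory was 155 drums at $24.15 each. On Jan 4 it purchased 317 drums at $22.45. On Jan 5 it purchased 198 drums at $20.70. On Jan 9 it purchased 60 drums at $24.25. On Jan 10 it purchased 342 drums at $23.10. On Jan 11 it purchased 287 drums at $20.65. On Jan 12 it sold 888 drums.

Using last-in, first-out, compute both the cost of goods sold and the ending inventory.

COGS = $19,402.80; ending inventory = $10,837.45

Jan 12, 888 sold [LIFO — newest first]: 287 @ $20.65 + 342 @ $23.10 + 60 @ $24.25 + 198 @ $20.70 + 1 @ $22.45 = $19,402.80
Ending inventory: 155 @ $24.15 + 316 @ $22.45 = $10,837.45
Check: goods available $30,240.25 = COGS $19,402.80 + ending $10,837.45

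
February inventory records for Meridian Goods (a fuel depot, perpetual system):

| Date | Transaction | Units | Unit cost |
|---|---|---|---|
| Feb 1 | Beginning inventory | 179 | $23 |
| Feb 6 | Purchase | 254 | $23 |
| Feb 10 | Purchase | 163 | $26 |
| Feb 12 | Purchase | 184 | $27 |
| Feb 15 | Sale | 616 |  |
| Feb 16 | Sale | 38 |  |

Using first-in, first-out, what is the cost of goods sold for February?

COGS = $15,763

Feb 15, 616 sold [FIFO — oldest first]: 179 @ $23 + 254 @ $23 + 163 @ $26 + 20 @ $27 = $14,737
Feb 16, 38 sold [FIFO — oldest first]: 38 @ $27 = $1,026
Total COGS = $14,737 + $1,026 = $15,763
Ending inventory: 126 @ $27 = $3,402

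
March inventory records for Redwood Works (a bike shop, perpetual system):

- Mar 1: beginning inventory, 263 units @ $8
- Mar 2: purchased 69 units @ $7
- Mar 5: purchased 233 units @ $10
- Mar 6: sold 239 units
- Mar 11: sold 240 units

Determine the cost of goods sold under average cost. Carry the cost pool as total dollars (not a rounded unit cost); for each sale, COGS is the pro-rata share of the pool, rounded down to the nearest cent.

After Mar 1: 263 on hand, pool $2,104.00 (≈ $8.0000 each)
After Mar 2: 332 on hand, pool $2,587.00 (≈ $7.7922 each)
After Mar 5: 565 on hand, pool $4,917.00 (≈ $8.7027 each)
Mar 6, sell 239: 239/565 × $4,917.00 → $2,079.93
Mar 11, sell 240: 240/326 × $2,837.07 → $2,088.64
Total COGS = $2,079.93 + $2,088.64 = $4,168.57
Ending inventory (cost pool remaining) = $748.43

COGS = $4,168.57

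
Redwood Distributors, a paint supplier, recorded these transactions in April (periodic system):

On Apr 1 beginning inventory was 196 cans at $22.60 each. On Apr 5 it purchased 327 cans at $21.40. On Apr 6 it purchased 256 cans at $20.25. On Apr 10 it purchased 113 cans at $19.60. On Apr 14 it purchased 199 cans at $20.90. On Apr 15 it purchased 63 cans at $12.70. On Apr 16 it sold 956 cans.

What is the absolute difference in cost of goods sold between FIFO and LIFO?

$850.80

FIFO COGS: 196 @ $22.60 + 327 @ $21.40 + 256 @ $20.25 + 113 @ $19.60 + 64 @ $20.90 = $20,163.80
LIFO COGS: 63 @ $12.70 + 199 @ $20.90 + 113 @ $19.60 + 256 @ $20.25 + 325 @ $21.40 = $19,313.00
Difference = |$20,163.80 − $19,313.00| = $850.80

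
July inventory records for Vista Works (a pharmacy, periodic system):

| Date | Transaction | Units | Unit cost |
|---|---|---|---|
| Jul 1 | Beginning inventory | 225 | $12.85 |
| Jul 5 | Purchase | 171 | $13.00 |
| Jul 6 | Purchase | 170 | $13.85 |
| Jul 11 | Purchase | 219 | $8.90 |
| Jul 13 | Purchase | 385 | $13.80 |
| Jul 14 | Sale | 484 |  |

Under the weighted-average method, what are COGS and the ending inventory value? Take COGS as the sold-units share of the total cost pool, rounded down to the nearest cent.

Jul 14, sell 484: 484/1170 × $14,730.85 → $6,093.78
Ending inventory (cost pool remaining) = $8,637.07

COGS = $6,093.78; ending inventory = $8,637.07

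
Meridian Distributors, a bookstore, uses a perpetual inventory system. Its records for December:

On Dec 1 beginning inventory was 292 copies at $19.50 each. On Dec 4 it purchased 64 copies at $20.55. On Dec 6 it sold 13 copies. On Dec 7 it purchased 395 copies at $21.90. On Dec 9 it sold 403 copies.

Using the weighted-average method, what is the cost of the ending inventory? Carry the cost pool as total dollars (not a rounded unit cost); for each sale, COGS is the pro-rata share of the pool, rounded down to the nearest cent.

Ending inventory = $6,992.22

After Dec 1: 292 on hand, pool $5,694.00 (≈ $19.5000 each)
After Dec 4: 356 on hand, pool $7,009.20 (≈ $19.6888 each)
Dec 6, sell 13: 13/356 × $7,009.20 → $255.95
After Dec 7: 738 on hand, pool $15,403.75 (≈ $20.8723 each)
Dec 9, sell 403: 403/738 × $15,403.75 → $8,411.53
Total COGS = $255.95 + $8,411.53 = $8,667.48
Ending inventory (cost pool remaining) = $6,992.22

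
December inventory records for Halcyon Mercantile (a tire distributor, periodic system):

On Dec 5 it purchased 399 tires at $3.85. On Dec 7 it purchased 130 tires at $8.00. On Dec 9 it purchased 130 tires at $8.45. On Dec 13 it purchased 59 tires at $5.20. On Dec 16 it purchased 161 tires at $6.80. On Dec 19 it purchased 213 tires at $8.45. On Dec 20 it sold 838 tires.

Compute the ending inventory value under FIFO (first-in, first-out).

Dec 20, 838 sold [FIFO — oldest first]: 399 @ $3.85 + 130 @ $8.00 + 130 @ $8.45 + 59 @ $5.20 + 120 @ $6.80 = $4,797.45
Ending inventory: 41 @ $6.80 + 213 @ $8.45 = $2,078.65

Ending inventory = $2,078.65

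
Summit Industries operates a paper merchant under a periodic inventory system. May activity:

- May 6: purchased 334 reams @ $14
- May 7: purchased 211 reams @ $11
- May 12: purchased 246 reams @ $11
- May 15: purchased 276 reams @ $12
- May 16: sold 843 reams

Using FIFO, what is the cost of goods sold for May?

May 16, 843 sold [FIFO — oldest first]: 334 @ $14 + 211 @ $11 + 246 @ $11 + 52 @ $12 = $10,327
Ending inventory: 224 @ $12 = $2,688

COGS = $10,327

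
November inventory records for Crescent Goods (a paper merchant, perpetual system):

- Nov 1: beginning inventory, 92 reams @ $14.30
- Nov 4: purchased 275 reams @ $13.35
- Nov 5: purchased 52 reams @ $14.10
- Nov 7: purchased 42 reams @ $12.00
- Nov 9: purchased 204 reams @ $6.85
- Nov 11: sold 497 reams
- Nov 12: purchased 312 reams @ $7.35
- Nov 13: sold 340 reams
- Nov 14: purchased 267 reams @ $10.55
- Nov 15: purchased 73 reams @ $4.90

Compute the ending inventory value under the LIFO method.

Nov 11, 497 sold [LIFO — newest first]: 204 @ $6.85 + 42 @ $12.00 + 52 @ $14.10 + 199 @ $13.35 = $5,291.25
Nov 13, 340 sold [LIFO — newest first]: 312 @ $7.35 + 28 @ $13.35 = $2,667.00
Total COGS = $5,291.25 + $2,667.00 = $7,958.25
Ending inventory: 92 @ $14.30 + 48 @ $13.35 + 267 @ $10.55 + 73 @ $4.90 = $5,130.95

Ending inventory = $5,130.95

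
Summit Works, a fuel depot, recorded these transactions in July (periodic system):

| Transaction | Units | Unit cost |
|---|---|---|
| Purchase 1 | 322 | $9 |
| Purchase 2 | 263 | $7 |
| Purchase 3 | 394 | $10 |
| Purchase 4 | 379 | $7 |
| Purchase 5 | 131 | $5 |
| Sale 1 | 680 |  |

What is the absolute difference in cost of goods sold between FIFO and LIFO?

$681

FIFO COGS: 322 @ $9 + 263 @ $7 + 95 @ $10 = $5,689
LIFO COGS: 131 @ $5 + 379 @ $7 + 170 @ $10 = $5,008
Difference = |$5,689 − $5,008| = $681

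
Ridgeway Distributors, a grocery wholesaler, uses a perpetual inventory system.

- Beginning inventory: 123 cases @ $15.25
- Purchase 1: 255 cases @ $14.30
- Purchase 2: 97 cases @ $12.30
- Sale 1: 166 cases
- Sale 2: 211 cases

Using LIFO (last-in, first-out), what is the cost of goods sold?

Sale 1 (166) [LIFO — newest first]: 97 @ $12.30 + 69 @ $14.30 = $2,179.80
Sale 2 (211) [LIFO — newest first]: 186 @ $14.30 + 25 @ $15.25 = $3,041.05
Total COGS = $2,179.80 + $3,041.05 = $5,220.85
Ending inventory: 98 @ $15.25 = $1,494.50

COGS = $5,220.85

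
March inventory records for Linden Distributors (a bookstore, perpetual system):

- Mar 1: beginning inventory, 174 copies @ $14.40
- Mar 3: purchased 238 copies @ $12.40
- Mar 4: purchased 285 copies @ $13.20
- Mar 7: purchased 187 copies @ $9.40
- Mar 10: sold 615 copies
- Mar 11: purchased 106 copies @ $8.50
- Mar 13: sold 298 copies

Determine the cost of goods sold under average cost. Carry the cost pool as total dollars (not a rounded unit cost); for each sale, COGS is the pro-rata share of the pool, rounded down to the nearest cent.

COGS = $11,006.74

After Mar 1: 174 on hand, pool $2,505.60 (≈ $14.4000 each)
After Mar 3: 412 on hand, pool $5,456.80 (≈ $13.2447 each)
After Mar 4: 697 on hand, pool $9,218.80 (≈ $13.2264 each)
After Mar 7: 884 on hand, pool $10,976.60 (≈ $12.4170 each)
Mar 10, sell 615: 615/884 × $10,976.60 → $7,636.43
After Mar 11: 375 on hand, pool $4,241.17 (≈ $11.3098 each)
Mar 13, sell 298: 298/375 × $4,241.17 → $3,370.31
Total COGS = $7,636.43 + $3,370.31 = $11,006.74
Ending inventory (cost pool remaining) = $870.86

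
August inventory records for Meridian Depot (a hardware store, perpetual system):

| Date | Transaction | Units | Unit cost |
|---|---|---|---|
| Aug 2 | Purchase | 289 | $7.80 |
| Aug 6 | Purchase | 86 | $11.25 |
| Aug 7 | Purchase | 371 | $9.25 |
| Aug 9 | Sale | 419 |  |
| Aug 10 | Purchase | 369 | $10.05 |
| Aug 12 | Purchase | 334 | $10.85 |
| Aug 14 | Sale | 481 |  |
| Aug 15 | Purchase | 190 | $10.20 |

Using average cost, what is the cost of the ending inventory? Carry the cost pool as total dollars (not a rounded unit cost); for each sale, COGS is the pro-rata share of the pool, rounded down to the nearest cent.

Ending inventory = $7,400.72

After Aug 2: 289 on hand, pool $2,254.20 (≈ $7.8000 each)
After Aug 6: 375 on hand, pool $3,221.70 (≈ $8.5912 each)
After Aug 7: 746 on hand, pool $6,653.45 (≈ $8.9188 each)
Aug 9, sell 419: 419/746 × $6,653.45 → $3,736.99
After Aug 10: 696 on hand, pool $6,624.91 (≈ $9.5185 each)
After Aug 12: 1030 on hand, pool $10,248.81 (≈ $9.9503 each)
Aug 14, sell 481: 481/1030 × $10,248.81 → $4,786.09
After Aug 15: 739 on hand, pool $7,400.72 (≈ $10.0145 each)
Total COGS = $3,736.99 + $4,786.09 = $8,523.08
Ending inventory (cost pool remaining) = $7,400.72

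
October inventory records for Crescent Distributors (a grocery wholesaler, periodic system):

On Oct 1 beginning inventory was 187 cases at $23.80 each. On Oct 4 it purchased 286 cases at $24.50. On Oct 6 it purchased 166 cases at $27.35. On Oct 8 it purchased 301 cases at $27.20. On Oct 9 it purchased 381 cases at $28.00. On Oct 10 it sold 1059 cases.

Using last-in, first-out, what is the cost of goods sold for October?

Oct 10, 1059 sold [LIFO — newest first]: 381 @ $28.00 + 301 @ $27.20 + 166 @ $27.35 + 211 @ $24.50 = $28,564.80
Ending inventory: 187 @ $23.80 + 75 @ $24.50 = $6,288.10

COGS = $28,564.80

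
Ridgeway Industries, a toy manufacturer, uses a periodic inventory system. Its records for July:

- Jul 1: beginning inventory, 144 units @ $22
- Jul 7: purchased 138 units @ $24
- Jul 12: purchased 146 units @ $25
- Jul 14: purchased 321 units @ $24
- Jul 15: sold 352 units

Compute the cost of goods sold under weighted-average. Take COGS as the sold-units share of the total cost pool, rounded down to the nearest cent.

COGS = $8,381.26

Jul 15, sell 352: 352/749 × $17,834.00 → $8,381.26
Ending inventory (cost pool remaining) = $9,452.74
Check: goods available $17,834.00 = COGS $8,381.26 + ending $9,452.74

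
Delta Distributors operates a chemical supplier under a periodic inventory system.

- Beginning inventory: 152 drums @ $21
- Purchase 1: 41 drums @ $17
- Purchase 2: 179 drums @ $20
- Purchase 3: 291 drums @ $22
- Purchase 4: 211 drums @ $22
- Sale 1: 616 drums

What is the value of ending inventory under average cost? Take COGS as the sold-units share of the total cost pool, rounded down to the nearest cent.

Sale 1, sell 616: 616/874 × $18,513.00 → $13,048.06
Ending inventory (cost pool remaining) = $5,464.94

Ending inventory = $5,464.94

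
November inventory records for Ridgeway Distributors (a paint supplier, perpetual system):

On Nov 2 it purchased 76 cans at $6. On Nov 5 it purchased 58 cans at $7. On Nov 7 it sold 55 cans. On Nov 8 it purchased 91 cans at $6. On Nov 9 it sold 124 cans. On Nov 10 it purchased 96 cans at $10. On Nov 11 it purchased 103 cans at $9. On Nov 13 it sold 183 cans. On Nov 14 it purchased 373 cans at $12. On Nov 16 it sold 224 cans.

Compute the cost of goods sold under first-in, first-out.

COGS = $5,239

Nov 7, 55 sold [FIFO — oldest first]: 55 @ $6 = $330
Nov 9, 124 sold [FIFO — oldest first]: 21 @ $6 + 58 @ $7 + 45 @ $6 = $802
Nov 13, 183 sold [FIFO — oldest first]: 46 @ $6 + 96 @ $10 + 41 @ $9 = $1,605
Nov 16, 224 sold [FIFO — oldest first]: 62 @ $9 + 162 @ $12 = $2,502
Total COGS = $330 + $802 + $1,605 + $2,502 = $5,239
Ending inventory: 211 @ $12 = $2,532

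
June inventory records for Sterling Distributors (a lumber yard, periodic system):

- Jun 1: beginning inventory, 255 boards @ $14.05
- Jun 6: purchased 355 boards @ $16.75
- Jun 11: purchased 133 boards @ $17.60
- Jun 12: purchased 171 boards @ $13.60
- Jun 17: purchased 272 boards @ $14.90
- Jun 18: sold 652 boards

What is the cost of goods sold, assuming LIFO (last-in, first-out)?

Jun 18, 652 sold [LIFO — newest first]: 272 @ $14.90 + 171 @ $13.60 + 133 @ $17.60 + 76 @ $16.75 = $9,992.20
Ending inventory: 255 @ $14.05 + 279 @ $16.75 = $8,256.00

COGS = $9,992.20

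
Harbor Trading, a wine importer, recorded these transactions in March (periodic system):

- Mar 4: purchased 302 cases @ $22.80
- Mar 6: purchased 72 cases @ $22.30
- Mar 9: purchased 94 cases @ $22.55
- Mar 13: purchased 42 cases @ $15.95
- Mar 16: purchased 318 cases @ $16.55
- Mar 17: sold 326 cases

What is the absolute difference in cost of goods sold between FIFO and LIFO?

$2,030.30

FIFO COGS: 302 @ $22.80 + 24 @ $22.30 = $7,420.80
LIFO COGS: 318 @ $16.55 + 8 @ $15.95 = $5,390.50
Difference = |$7,420.80 − $5,390.50| = $2,030.30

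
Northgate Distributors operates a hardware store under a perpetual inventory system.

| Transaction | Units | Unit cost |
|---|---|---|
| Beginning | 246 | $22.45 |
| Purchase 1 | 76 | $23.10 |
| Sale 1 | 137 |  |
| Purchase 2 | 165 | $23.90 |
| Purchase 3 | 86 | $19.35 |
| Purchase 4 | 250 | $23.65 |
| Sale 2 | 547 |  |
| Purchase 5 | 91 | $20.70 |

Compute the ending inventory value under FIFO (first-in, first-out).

Sale 1 (137) [FIFO — oldest first]: 137 @ $22.45 = $3,075.65
Sale 2 (547) [FIFO — oldest first]: 109 @ $22.45 + 76 @ $23.10 + 165 @ $23.90 + 86 @ $19.35 + 111 @ $23.65 = $12,435.40
Total COGS = $3,075.65 + $12,435.40 = $15,511.05
Ending inventory: 139 @ $23.65 + 91 @ $20.70 = $5,171.05
Check: goods available $20,682.10 = COGS $15,511.05 + ending $5,171.05

Ending inventory = $5,171.05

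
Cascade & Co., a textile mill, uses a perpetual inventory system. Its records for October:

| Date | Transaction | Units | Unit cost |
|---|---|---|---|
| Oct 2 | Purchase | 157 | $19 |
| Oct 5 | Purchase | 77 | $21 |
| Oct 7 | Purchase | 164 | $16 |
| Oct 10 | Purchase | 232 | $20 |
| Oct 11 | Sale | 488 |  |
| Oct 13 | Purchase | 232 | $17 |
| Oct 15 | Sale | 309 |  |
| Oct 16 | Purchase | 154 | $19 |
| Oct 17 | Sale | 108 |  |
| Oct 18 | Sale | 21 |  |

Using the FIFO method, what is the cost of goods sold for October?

COGS = $17,024

Oct 11, 488 sold [FIFO — oldest first]: 157 @ $19 + 77 @ $21 + 164 @ $16 + 90 @ $20 = $9,024
Oct 15, 309 sold [FIFO — oldest first]: 142 @ $20 + 167 @ $17 = $5,679
Oct 17, 108 sold [FIFO — oldest first]: 65 @ $17 + 43 @ $19 = $1,922
Oct 18, 21 sold [FIFO — oldest first]: 21 @ $19 = $399
Total COGS = $9,024 + $5,679 + $1,922 + $399 = $17,024
Ending inventory: 90 @ $19 = $1,710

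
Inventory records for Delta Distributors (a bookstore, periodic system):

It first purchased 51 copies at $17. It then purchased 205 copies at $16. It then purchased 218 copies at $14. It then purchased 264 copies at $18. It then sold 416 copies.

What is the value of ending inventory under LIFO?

Ending inventory = $5,071

Sale 1 (416) [LIFO — newest first]: 264 @ $18 + 152 @ $14 = $6,880
Ending inventory: 51 @ $17 + 205 @ $16 + 66 @ $14 = $5,071
Check: goods available $11,951 = COGS $6,880 + ending $5,071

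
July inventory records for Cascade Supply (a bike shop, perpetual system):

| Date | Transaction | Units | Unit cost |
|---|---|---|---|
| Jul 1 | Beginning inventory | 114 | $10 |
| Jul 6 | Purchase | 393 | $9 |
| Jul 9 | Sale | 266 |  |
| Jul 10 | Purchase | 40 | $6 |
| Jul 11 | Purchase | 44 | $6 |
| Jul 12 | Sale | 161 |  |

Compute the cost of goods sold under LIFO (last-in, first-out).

COGS = $3,591

Jul 9, 266 sold [LIFO — newest first]: 266 @ $9 = $2,394
Jul 12, 161 sold [LIFO — newest first]: 44 @ $6 + 40 @ $6 + 77 @ $9 = $1,197
Total COGS = $2,394 + $1,197 = $3,591
Ending inventory: 114 @ $10 + 50 @ $9 = $1,590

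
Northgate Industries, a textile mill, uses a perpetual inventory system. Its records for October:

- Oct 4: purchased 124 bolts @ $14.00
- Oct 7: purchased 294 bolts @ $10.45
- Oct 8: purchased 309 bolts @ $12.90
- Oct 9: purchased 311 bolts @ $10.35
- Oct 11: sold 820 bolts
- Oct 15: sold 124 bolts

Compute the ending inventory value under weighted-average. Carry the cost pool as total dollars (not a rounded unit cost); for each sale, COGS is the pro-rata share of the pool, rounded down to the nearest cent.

Ending inventory = $1,087.91

After Oct 4: 124 on hand, pool $1,736.00 (≈ $14.0000 each)
After Oct 7: 418 on hand, pool $4,808.30 (≈ $11.5031 each)
After Oct 8: 727 on hand, pool $8,794.40 (≈ $12.0968 each)
After Oct 9: 1038 on hand, pool $12,013.25 (≈ $11.5735 each)
Oct 11, sell 820: 820/1038 × $12,013.25 → $9,490.23
Oct 15, sell 124: 124/218 × $2,523.02 → $1,435.11
Total COGS = $9,490.23 + $1,435.11 = $10,925.34
Ending inventory (cost pool remaining) = $1,087.91
Check: goods available $12,013.25 = COGS $10,925.34 + ending $1,087.91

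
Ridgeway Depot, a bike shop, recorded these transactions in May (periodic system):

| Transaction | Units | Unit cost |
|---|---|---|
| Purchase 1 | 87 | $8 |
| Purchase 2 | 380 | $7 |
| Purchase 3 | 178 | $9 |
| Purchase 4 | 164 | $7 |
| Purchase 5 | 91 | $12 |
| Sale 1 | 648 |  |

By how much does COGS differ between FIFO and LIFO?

FIFO COGS: 87 @ $8 + 380 @ $7 + 178 @ $9 + 3 @ $7 = $4,979
LIFO COGS: 91 @ $12 + 164 @ $7 + 178 @ $9 + 215 @ $7 = $5,347
Difference = |$4,979 − $5,347| = $368

$368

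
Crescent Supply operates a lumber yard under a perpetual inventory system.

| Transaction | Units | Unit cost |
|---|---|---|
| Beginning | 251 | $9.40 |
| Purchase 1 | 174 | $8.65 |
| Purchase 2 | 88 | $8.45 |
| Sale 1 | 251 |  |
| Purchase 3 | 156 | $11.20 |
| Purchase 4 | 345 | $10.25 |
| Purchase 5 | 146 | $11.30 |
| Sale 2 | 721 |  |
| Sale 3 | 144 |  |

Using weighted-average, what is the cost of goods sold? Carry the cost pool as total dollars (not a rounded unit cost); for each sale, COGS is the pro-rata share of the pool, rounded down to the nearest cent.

COGS = $11,091.82

After Beginning: 251 on hand, pool $2,359.40 (≈ $9.4000 each)
After Purchase 1: 425 on hand, pool $3,864.50 (≈ $9.0929 each)
After Purchase 2: 513 on hand, pool $4,608.10 (≈ $8.9827 each)
Sale 1, sell 251: 251/513 × $4,608.10 → $2,254.64
After Purchase 3: 418 on hand, pool $4,100.66 (≈ $9.8102 each)
After Purchase 4: 763 on hand, pool $7,636.91 (≈ $10.0091 each)
After Purchase 5: 909 on hand, pool $9,286.71 (≈ $10.2164 each)
Sale 2, sell 721: 721/909 × $9,286.71 → $7,366.02
Sale 3, sell 144: 144/188 × $1,920.69 → $1,471.16
Total COGS = $2,254.64 + $7,366.02 + $1,471.16 = $11,091.82
Ending inventory (cost pool remaining) = $449.53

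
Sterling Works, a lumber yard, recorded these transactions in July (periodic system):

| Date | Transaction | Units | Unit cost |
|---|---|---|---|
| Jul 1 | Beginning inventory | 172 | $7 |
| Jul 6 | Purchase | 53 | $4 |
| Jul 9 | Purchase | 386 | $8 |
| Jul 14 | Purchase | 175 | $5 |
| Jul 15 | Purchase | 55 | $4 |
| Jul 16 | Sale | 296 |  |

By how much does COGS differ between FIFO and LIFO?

FIFO COGS: 172 @ $7 + 53 @ $4 + 71 @ $8 = $1,984
LIFO COGS: 55 @ $4 + 175 @ $5 + 66 @ $8 = $1,623
Difference = |$1,984 − $1,623| = $361

$361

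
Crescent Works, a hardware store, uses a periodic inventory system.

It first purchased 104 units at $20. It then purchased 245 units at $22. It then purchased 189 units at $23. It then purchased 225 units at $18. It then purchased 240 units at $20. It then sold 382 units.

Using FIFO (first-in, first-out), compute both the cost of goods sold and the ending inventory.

COGS = $8,229; ending inventory = $12,438

Sale 1 (382) [FIFO — oldest first]: 104 @ $20 + 245 @ $22 + 33 @ $23 = $8,229
Ending inventory: 156 @ $23 + 225 @ $18 + 240 @ $20 = $12,438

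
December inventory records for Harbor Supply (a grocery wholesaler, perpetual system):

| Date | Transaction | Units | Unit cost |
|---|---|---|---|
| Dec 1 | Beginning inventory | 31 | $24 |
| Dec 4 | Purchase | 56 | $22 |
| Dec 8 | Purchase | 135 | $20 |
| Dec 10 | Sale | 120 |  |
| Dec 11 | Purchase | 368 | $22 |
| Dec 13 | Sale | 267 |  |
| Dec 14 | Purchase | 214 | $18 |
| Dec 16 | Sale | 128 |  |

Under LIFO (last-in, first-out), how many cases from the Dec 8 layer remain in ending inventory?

Dec 10, 120 sold [LIFO — newest first]: 120 @ $20 = $2,400
Dec 13, 267 sold [LIFO — newest first]: 267 @ $22 = $5,874
Dec 16, 128 sold [LIFO — newest first]: 128 @ $18 = $2,304
Total COGS = $2,400 + $5,874 + $2,304 = $10,578
Ending inventory: 31 @ $24 + 56 @ $22 + 15 @ $20 + 101 @ $22 + 86 @ $18 = $6,046
Check: goods available $16,624 = COGS $10,578 + ending $6,046

15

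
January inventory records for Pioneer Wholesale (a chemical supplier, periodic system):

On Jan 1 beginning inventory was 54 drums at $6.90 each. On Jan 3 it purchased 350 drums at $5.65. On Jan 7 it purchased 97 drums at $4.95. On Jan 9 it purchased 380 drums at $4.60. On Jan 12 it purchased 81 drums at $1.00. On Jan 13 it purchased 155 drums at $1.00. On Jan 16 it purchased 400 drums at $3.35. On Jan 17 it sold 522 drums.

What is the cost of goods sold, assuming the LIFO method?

Jan 17, 522 sold [LIFO — newest first]: 400 @ $3.35 + 122 @ $1.00 = $1,462.00
Ending inventory: 54 @ $6.90 + 350 @ $5.65 + 97 @ $4.95 + 380 @ $4.60 + 81 @ $1.00 + 33 @ $1.00 = $4,692.25

COGS = $1,462.00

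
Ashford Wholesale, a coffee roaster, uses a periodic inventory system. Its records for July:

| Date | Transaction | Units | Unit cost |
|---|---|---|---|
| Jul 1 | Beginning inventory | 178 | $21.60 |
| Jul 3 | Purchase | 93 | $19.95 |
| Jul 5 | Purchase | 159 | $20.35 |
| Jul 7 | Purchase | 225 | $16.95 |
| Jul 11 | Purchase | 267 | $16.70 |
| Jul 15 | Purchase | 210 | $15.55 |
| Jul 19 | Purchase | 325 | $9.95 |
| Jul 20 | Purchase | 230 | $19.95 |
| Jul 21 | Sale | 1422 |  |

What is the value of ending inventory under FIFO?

Jul 21, 1422 sold [FIFO — oldest first]: 178 @ $21.60 + 93 @ $19.95 + 159 @ $20.35 + 225 @ $16.95 + 267 @ $16.70 + 210 @ $15.55 + 290 @ $9.95 = $23,359.45
Ending inventory: 35 @ $9.95 + 230 @ $19.95 = $4,936.75

Ending inventory = $4,936.75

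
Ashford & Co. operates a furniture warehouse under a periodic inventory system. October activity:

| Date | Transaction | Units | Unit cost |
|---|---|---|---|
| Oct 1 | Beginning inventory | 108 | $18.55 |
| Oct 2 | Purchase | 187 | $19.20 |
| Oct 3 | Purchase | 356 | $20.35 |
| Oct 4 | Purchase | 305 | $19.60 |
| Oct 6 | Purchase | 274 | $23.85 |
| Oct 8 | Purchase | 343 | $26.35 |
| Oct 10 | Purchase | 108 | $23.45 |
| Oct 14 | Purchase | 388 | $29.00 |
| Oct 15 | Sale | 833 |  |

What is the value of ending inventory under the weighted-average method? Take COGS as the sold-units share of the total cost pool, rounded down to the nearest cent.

Ending inventory = $28,778.64

Oct 15, sell 833: 833/2069 × $48,173.95 → $19,395.31
Ending inventory (cost pool remaining) = $28,778.64
Check: goods available $48,173.95 = COGS $19,395.31 + ending $28,778.64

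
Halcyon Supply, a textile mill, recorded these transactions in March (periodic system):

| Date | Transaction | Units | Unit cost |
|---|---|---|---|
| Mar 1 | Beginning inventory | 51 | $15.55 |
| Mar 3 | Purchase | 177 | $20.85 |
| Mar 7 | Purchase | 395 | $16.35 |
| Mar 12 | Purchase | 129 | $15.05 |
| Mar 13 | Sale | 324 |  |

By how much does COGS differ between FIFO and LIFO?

FIFO COGS: 51 @ $15.55 + 177 @ $20.85 + 96 @ $16.35 = $6,053.10
LIFO COGS: 129 @ $15.05 + 195 @ $16.35 = $5,129.70
Difference = |$6,053.10 − $5,129.70| = $923.40

$923.40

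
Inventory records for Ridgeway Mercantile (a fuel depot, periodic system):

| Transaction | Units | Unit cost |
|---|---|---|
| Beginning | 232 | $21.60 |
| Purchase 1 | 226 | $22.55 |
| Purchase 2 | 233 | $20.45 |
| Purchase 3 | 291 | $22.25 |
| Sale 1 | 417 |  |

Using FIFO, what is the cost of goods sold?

COGS = $9,182.95

Sale 1 (417) [FIFO — oldest first]: 232 @ $21.60 + 185 @ $22.55 = $9,182.95
Ending inventory: 41 @ $22.55 + 233 @ $20.45 + 291 @ $22.25 = $12,164.15
Check: goods available $21,347.10 = COGS $9,182.95 + ending $12,164.15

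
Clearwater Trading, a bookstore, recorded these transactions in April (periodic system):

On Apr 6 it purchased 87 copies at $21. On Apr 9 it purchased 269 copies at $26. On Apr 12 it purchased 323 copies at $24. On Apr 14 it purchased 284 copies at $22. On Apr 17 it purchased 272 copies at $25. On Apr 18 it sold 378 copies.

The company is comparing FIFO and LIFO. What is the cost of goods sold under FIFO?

COGS = $9,349

FIFO COGS: 87 @ $21 + 269 @ $26 + 22 @ $24 = $9,349
LIFO COGS: 272 @ $25 + 106 @ $22 = $9,132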